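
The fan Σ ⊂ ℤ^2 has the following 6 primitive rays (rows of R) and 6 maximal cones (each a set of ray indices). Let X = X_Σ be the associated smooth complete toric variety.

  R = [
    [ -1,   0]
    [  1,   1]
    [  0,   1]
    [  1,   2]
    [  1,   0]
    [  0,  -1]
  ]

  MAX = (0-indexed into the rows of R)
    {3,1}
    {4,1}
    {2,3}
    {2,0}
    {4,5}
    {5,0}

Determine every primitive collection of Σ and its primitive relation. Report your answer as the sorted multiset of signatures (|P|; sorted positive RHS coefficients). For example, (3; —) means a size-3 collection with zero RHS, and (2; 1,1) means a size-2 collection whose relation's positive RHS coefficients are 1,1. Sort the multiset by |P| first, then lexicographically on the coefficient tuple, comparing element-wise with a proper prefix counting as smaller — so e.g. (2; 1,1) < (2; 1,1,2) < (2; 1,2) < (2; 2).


9 minimal non-faces of Δ(Σ) (on 6 rays):

  {0,4}:  v_{0} + v_{4} = 0 ; sig = (2; —)
  {2,5}:  v_{2} + v_{5} = 0 ; sig = (2; —)
  {0,1}:  v_{0} + v_{1} = v_{2} ; sig = (2; 1)
  {1,2}:  v_{1} + v_{2} = v_{3} ; sig = (2; 1)
  {1,5}:  v_{1} + v_{5} = v_{4} ; sig = (2; 1)
  {2,4}:  v_{2} + v_{4} = v_{1} ; sig = (2; 1)
  {3,5}:  v_{3} + v_{5} = v_{1} ; sig = (2; 1)
  {0,3}:  v_{0} + v_{3} = 2·v_{2} ; sig = (2; 2)
  {3,4}:  v_{3} + v_{4} = 2·v_{1} ; sig = (2; 2)

Sorted signature multiset PRS(X):
[(2; —), (2; —), (2; 1), (2; 1), (2; 1), (2; 1), (2; 1), (2; 2), (2; 2)]


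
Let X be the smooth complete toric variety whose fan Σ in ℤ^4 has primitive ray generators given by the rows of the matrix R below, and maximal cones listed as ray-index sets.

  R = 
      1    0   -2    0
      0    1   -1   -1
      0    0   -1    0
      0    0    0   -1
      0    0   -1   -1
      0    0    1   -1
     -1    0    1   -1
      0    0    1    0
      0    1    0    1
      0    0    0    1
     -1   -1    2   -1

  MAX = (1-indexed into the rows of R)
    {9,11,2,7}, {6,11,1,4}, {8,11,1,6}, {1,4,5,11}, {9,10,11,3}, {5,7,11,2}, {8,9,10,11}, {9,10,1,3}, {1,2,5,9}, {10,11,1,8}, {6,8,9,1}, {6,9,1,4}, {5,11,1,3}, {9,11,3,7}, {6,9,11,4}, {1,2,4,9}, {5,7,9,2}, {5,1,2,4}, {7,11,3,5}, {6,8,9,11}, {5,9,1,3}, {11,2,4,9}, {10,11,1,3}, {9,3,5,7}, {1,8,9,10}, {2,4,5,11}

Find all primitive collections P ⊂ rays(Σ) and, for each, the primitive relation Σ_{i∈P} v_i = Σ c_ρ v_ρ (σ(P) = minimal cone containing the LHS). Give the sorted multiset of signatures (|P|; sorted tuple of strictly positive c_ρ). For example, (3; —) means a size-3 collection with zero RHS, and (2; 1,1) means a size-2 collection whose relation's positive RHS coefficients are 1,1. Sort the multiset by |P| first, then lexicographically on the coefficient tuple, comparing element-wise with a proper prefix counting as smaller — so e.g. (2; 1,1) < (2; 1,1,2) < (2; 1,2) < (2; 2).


Σ has 22 primitive collections:

  P = {3,8}:  v_{3} + v_{8} = 0 ; sig = (2; —)
  P = {4,10}:  v_{4} + v_{10} = 0 ; sig = (2; —)
  P = {1,7}:  v_{1} + v_{7} = v_{5} ; sig = (2; 1)
  P = {3,4}:  v_{3} + v_{4} = v_{5} ; sig = (2; 1)
  P = {3,6}:  v_{3} + v_{6} = v_{4} ; sig = (2; 1)
  P = {4,8}:  v_{4} + v_{8} = v_{6} ; sig = (2; 1)
  P = {5,8}:  v_{5} + v_{8} = v_{4} ; sig = (2; 1)
  P = {5,10}:  v_{5} + v_{10} = v_{3} ; sig = (2; 1)
  P = {6,10}:  v_{6} + v_{10} = v_{8} ; sig = (2; 1)
  P = {2,10}:  v_{2} + v_{10} = v_{5} + v_{9} ; sig = (2; 1,1)
  P = {4,7}:  v_{4} + v_{7} = v_{2} + v_{11} ; sig = (2; 1,1)
  P = {7,8}:  v_{7} + v_{8} = v_{4} + v_{9} + v_{11} ; sig = (2; 1,1,1)
  P = {7,10}:  v_{7} + v_{10} = v_{3} + v_{9} + v_{11} ; sig = (2; 1,1,1)
  P = {6,7}:  v_{6} + v_{7} = 2·v_{4} + v_{9} + v_{11} ; sig = (2; 1,1,2)
  P = {2,3}:  v_{2} + v_{3} = 2·v_{5} + v_{9} ; sig = (2; 1,2)
  P = {2,8}:  v_{2} + v_{8} = 2·v_{4} + v_{9} ; sig = (2; 1,2)
  P = {2,6}:  v_{2} + v_{6} = 3·v_{4} + v_{9} ; sig = (2; 1,3)
  P = {5,6}:  v_{5} + v_{6} = 2·v_{4} ; sig = (2; 2)
  P = {1,9,11}:  v_{1} + v_{9} + v_{11} = 0 ; sig = (3; —)
  P = {4,5,9}:  v_{4} + v_{5} + v_{9} = v_{2} ; sig = (3; 1)
  P = {5,9,11}:  v_{5} + v_{9} + v_{11} = v_{7} ; sig = (3; 1)
  P = {1,2,11}:  v_{1} + v_{2} + v_{11} = v_{4} + v_{5} ; sig = (3; 1,1)

Signatures (|P|; sorted positive RHS coefficients), sorted:
    (2; —)
    (2; —)
    (2; 1)
    (2; 1)
    (2; 1)
    (2; 1)
    (2; 1)
    (2; 1)
    (2; 1)
    (2; 1,1)
    (2; 1,1)
    (2; 1,1,1)
    (2; 1,1,1)
    (2; 1,1,2)
    (2; 1,2)
    (2; 1,2)
    (2; 1,3)
    (2; 2)
    (3; —)
    (3; 1)
    (3; 1)
    (3; 1,1)


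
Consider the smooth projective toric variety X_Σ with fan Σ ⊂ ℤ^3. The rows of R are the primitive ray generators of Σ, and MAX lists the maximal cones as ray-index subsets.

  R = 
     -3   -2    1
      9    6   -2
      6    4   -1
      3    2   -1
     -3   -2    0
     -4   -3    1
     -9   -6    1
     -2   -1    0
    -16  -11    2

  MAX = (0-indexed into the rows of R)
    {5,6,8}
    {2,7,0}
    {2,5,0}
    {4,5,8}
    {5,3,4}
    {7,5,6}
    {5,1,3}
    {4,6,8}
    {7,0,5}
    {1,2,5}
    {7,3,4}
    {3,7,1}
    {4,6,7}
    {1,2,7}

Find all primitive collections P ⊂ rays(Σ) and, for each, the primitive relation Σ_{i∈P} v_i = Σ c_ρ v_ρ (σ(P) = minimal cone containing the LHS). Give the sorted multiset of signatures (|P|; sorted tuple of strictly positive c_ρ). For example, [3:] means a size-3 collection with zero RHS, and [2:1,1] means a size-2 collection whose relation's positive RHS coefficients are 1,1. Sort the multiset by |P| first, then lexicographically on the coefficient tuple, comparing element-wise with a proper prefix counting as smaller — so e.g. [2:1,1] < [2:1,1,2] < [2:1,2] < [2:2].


Primitive collections (20):

  • {0,3}:  v_{0} + v_{3} = 0  ⇒ sig = [2:]
  • {0,1}:  v_{0} + v_{1} = v_{2}  ⇒ sig = [2:1]
  • {2,3}:  v_{2} + v_{3} = v_{1}  ⇒ sig = [2:1]
  • {2,4}:  v_{2} + v_{4} = v_{3}  ⇒ sig = [2:1]
  • {2,6}:  v_{2} + v_{6} = v_{4}  ⇒ sig = [2:1]
  • {0,4}:  v_{0} + v_{4} = v_{5} + v_{7}  ⇒ sig = [2:1,1]
  • {1,6}:  v_{1} + v_{6} = v_{3} + v_{4}  ⇒ sig = [2:1,1]
  • {0,8}:  v_{0} + v_{8} = 2·v_{5} + v_{6} + v_{7}  ⇒ sig = [2:1,1,2]
  • {1,8}:  v_{1} + v_{8} = v_{3} + 2·v_{4} + v_{5}  ⇒ sig = [2:1,1,2]
  • {2,8}:  v_{2} + v_{8} = 2·v_{4} + v_{5}  ⇒ sig = [2:1,2]
  • {3,8}:  v_{3} + v_{8} = 3·v_{4} + v_{5}  ⇒ sig = [2:1,3]
  • {1,4}:  v_{1} + v_{4} = 2·v_{3}  ⇒ sig = [2:2]
  • {3,6}:  v_{3} + v_{6} = 2·v_{4}  ⇒ sig = [2:2]
  • {7,8}:  v_{7} + v_{8} = 2·v_{6}  ⇒ sig = [2:2]
  • {0,6}:  v_{0} + v_{6} = 2·v_{5} + 2·v_{7}  ⇒ sig = [2:2,2]
  • {2,5,7}:  v_{2} + v_{5} + v_{7} = 0  ⇒ sig = [3:]
  • {1,5,7}:  v_{1} + v_{5} + v_{7} = v_{3}  ⇒ sig = [3:1]
  • {3,5,7}:  v_{3} + v_{5} + v_{7} = v_{4}  ⇒ sig = [3:1]
  • {4,5,6}:  v_{4} + v_{5} + v_{6} = v_{8}  ⇒ sig = [3:1]
  • {4,5,7}:  v_{4} + v_{5} + v_{7} = v_{6}  ⇒ sig = [3:1]

Signatures (|P|; sorted positive RHS coefficients), sorted:
{ [2:],  [2:1] ×4,  [2:1,1] ×2,  [2:1,1,2] ×2,  [2:1,2],  [2:1,3],  [2:2] ×3,  [2:2,2],  [3:],  [3:1] ×4 }


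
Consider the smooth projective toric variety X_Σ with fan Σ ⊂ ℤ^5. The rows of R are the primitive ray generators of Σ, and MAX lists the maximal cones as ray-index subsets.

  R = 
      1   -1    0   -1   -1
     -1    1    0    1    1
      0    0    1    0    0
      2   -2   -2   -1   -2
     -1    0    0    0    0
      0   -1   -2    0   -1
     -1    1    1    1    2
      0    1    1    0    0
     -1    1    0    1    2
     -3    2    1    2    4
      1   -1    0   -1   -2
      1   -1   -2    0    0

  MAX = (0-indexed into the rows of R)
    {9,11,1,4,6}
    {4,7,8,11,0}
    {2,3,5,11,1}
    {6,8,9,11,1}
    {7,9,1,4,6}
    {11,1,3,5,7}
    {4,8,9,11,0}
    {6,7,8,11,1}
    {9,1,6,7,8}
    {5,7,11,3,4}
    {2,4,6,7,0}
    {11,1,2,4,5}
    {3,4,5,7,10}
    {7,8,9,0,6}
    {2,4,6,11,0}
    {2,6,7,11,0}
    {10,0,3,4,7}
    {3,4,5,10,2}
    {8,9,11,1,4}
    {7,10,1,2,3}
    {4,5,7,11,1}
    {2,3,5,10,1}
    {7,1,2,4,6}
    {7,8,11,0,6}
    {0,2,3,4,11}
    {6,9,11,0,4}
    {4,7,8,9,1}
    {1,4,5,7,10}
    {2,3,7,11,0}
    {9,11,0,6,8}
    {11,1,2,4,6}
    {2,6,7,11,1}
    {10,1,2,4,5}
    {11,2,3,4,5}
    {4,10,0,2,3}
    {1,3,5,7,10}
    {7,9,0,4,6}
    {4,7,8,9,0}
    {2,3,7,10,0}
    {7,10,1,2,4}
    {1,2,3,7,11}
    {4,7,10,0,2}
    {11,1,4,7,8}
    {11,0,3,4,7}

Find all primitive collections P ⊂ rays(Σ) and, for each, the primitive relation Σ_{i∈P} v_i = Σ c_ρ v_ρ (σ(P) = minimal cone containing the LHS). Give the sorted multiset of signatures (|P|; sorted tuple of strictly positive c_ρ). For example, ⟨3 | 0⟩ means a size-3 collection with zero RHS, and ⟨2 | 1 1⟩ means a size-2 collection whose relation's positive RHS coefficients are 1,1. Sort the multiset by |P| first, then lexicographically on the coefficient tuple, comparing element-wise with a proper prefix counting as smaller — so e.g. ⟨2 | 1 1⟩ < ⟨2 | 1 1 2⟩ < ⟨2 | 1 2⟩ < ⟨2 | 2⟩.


Δ(Σ) — 12 vertices, 21 min non-faces:

  P={0,1}:  v_{0} + v_{1} = 0  so sig = ⟨2 | 0⟩
  P={8,10}:  v_{8} + v_{10} = 0  so sig = ⟨2 | 0⟩
  P={2,8}:  v_{2} + v_{8} = v_{6}  so sig = ⟨2 | 1⟩
  P={3,8}:  v_{3} + v_{8} = v_{11}  so sig = ⟨2 | 1⟩
  P={6,10}:  v_{6} + v_{10} = v_{2}  so sig = ⟨2 | 1⟩
  P={10,11}:  v_{10} + v_{11} = v_{3}  so sig = ⟨2 | 1⟩
  P={0,5}:  v_{0} + v_{5} = v_{3} + v_{4}  so sig = ⟨2 | 1 1⟩
  P={3,6}:  v_{3} + v_{6} = v_{2} + v_{11}  so sig = ⟨2 | 1 1⟩
  P={9,10}:  v_{9} + v_{10} = v_{4} + v_{6}  so sig = ⟨2 | 1 1⟩
  P={3,9}:  v_{3} + v_{9} = v_{4} + v_{6} + v_{11}  so sig = ⟨2 | 1 1 1⟩
  P={5,8}:  v_{5} + v_{8} = v_{1} + v_{4} + v_{11}  so sig = ⟨2 | 1 1 1⟩
  P={5,6}:  v_{5} + v_{6} = v_{1} + v_{2} + v_{4} + v_{11}  so sig = ⟨2 | 1 1 1 1⟩
  P={5,9}:  v_{5} + v_{9} = v_{1} + 2·v_{4} + v_{6} + v_{11}  so sig = ⟨2 | 1 1 1 2⟩
  P={2,9}:  v_{2} + v_{9} = v_{4} + 2·v_{6}  so sig = ⟨2 | 1 2⟩
  P={1,3,4}:  v_{1} + v_{3} + v_{4} = v_{5}  so sig = ⟨3 | 1⟩
  P={4,6,8}:  v_{4} + v_{6} + v_{8} = v_{9}  so sig = ⟨3 | 1⟩
  P={2,5,7}:  v_{2} + v_{5} + v_{7} = v_{1} + v_{10}  so sig = ⟨3 | 1 1⟩
  P={7,9,11}:  v_{7} + v_{9} + v_{11} = 2·v_{8}  so sig = ⟨3 | 2⟩
  P={2,4,7,11}:  v_{2} + v_{4} + v_{7} + v_{11} = 0  so sig = ⟨4 | 0⟩
  P={2,3,4,7}:  v_{2} + v_{3} + v_{4} + v_{7} = v_{10}  so sig = ⟨4 | 1⟩
  P={4,6,7,11}:  v_{4} + v_{6} + v_{7} + v_{11} = v_{8}  so sig = ⟨4 | 1⟩

so the primitive-relation signature multiset is
    ⟨2 | 0⟩
    ⟨2 | 0⟩
    ⟨2 | 1⟩
    ⟨2 | 1⟩
    ⟨2 | 1⟩
    ⟨2 | 1⟩
    ⟨2 | 1 1⟩
    ⟨2 | 1 1⟩
    ⟨2 | 1 1⟩
    ⟨2 | 1 1 1⟩
    ⟨2 | 1 1 1⟩
    ⟨2 | 1 1 1 1⟩
    ⟨2 | 1 1 1 2⟩
    ⟨2 | 1 2⟩
    ⟨3 | 1⟩
    ⟨3 | 1⟩
    ⟨3 | 1 1⟩
    ⟨3 | 2⟩
    ⟨4 | 0⟩
    ⟨4 | 1⟩
    ⟨4 | 1⟩


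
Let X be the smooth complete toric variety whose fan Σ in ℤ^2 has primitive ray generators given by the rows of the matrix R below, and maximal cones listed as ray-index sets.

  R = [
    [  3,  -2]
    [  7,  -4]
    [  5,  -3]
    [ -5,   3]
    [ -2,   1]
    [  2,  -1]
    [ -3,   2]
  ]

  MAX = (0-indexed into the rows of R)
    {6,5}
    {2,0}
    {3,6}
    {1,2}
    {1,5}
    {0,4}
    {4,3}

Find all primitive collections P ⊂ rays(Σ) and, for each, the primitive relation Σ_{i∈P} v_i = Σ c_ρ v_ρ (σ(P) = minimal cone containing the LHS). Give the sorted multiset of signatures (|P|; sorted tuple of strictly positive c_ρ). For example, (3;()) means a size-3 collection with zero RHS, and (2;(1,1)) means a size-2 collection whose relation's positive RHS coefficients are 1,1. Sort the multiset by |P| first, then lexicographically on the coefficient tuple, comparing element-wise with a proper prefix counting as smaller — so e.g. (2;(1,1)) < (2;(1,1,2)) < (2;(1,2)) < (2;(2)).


|primitive collections| = 14. Relations:

  • {0,6}:  v_{0} + v_{6} = 0  ⇒ sig = (2;())
  • {2,3}:  v_{2} + v_{3} = 0  ⇒ sig = (2;())
  • {4,5}:  v_{4} + v_{5} = 0  ⇒ sig = (2;())
  • {0,3}:  v_{0} + v_{3} = v_{4}  ⇒ sig = (2;(1))
  • {0,5}:  v_{0} + v_{5} = v_{2}  ⇒ sig = (2;(1))
  • {1,3}:  v_{1} + v_{3} = v_{5}  ⇒ sig = (2;(1))
  • {1,4}:  v_{1} + v_{4} = v_{2}  ⇒ sig = (2;(1))
  • {2,4}:  v_{2} + v_{4} = v_{0}  ⇒ sig = (2;(1))
  • {2,5}:  v_{2} + v_{5} = v_{1}  ⇒ sig = (2;(1))
  • {2,6}:  v_{2} + v_{6} = v_{5}  ⇒ sig = (2;(1))
  • {3,5}:  v_{3} + v_{5} = v_{6}  ⇒ sig = (2;(1))
  • {4,6}:  v_{4} + v_{6} = v_{3}  ⇒ sig = (2;(1))
  • {0,1}:  v_{0} + v_{1} = 2·v_{2}  ⇒ sig = (2;(2))
  • {1,6}:  v_{1} + v_{6} = 2·v_{5}  ⇒ sig = (2;(2))

Signatures (|P|; sorted positive RHS coefficients), sorted:
    (2;())
    (2;())
    (2;())
    (2;(1))
    (2;(1))
    (2;(1))
    (2;(1))
    (2;(1))
    (2;(1))
    (2;(1))
    (2;(1))
    (2;(1))
    (2;(2))
    (2;(2))


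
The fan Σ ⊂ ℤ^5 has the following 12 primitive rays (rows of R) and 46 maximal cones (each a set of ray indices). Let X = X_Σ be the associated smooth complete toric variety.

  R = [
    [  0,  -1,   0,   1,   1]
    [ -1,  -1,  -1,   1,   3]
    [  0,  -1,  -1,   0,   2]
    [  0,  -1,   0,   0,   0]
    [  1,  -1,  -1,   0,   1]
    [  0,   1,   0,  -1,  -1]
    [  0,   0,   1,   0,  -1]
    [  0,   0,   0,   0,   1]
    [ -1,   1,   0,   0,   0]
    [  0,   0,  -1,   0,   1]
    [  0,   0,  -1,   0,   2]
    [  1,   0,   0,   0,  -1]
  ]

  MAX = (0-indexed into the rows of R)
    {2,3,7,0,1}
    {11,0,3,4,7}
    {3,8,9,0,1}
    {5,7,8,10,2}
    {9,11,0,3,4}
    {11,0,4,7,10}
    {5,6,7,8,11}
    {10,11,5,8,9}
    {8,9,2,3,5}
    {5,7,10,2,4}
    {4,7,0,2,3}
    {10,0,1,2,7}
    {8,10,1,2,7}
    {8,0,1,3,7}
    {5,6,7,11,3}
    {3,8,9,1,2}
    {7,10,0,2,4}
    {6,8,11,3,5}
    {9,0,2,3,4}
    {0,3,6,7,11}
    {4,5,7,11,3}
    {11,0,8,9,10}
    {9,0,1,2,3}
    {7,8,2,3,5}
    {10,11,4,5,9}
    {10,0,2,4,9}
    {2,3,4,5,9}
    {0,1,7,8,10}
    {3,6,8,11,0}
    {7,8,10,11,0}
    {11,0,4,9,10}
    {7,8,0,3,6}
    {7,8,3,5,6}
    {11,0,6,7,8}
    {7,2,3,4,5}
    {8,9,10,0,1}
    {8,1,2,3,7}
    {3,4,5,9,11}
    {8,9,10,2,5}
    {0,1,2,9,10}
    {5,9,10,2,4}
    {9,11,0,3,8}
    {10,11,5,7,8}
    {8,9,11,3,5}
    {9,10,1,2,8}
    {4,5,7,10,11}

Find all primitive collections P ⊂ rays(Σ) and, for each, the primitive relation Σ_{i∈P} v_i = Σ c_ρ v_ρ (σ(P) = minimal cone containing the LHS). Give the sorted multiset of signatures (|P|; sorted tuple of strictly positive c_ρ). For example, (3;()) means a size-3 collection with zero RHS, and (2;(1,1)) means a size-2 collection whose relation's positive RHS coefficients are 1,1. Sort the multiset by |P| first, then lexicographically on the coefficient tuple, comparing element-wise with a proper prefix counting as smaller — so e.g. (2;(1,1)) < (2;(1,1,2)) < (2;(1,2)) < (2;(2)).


Minimal non-faces — 15 found among 12 rays, 46 max cones:

  P={0,5}:  v_{0} + v_{5} = 0  →  sig = (2;())
  P={6,9}:  v_{6} + v_{9} = 0  →  sig = (2;())
  P={2,11}:  v_{2} + v_{11} = v_{4}  →  sig = (2;(1))
  P={3,10}:  v_{3} + v_{10} = v_{2}  →  sig = (2;(1))
  P={4,8}:  v_{4} + v_{8} = v_{9}  →  sig = (2;(1))
  P={6,10}:  v_{6} + v_{10} = v_{7}  →  sig = (2;(1))
  P={7,9}:  v_{7} + v_{9} = v_{10}  →  sig = (2;(1))
  P={1,5}:  v_{1} + v_{5} = v_{2} + v_{8}  →  sig = (2;(1,1))
  P={1,11}:  v_{1} + v_{11} = v_{0} + v_{9}  →  sig = (2;(1,1))
  P={2,6}:  v_{2} + v_{6} = v_{3} + v_{7}  →  sig = (2;(1,1))
  P={1,4}:  v_{1} + v_{4} = v_{0} + v_{2} + v_{9}  →  sig = (2;(1,1,1))
  P={4,6}:  v_{4} + v_{6} = v_{3} + v_{7} + v_{11}  →  sig = (2;(1,1,1))
  P={1,6}:  v_{1} + v_{6} = v_{0} + v_{3} + v_{7} + v_{8}  →  sig = (2;(1,1,1,1))
  P={0,2,8}:  v_{0} + v_{2} + v_{8} = v_{1}  →  sig = (3;(1))
  P={3,7,8,11}:  v_{3} + v_{7} + v_{8} + v_{11} = 0  →  sig = (4;())

Signatures (|P|; sorted positive RHS coefficients), sorted:
{ (2;()) ×2,  (2;(1)) ×5,  (2;(1,1)) ×3,  (2;(1,1,1)) ×2,  (2;(1,1,1,1)),  (3;(1)),  (4;()) }


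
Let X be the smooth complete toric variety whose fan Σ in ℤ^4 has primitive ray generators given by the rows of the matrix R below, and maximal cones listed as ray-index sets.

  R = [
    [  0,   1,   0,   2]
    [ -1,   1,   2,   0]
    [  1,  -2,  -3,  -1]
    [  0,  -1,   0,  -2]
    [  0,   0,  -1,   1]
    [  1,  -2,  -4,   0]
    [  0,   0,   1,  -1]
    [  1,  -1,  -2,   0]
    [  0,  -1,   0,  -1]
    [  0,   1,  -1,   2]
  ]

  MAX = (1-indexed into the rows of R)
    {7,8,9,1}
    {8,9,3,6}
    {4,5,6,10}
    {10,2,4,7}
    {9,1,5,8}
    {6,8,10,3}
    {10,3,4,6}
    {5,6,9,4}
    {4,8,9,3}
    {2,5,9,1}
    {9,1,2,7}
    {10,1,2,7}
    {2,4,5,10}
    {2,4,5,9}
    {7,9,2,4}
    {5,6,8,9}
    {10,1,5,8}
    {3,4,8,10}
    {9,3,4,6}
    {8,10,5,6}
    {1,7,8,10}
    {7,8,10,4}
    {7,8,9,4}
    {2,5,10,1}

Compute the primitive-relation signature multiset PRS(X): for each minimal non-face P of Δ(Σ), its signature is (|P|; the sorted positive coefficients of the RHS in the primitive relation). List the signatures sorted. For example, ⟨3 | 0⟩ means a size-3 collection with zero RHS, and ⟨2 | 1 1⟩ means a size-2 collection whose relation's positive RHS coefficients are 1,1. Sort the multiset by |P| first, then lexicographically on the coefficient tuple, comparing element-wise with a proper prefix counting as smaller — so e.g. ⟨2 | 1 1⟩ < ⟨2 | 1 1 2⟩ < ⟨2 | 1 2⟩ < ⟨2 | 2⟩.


Minimal non-faces — 13 found among 10 rays, 24 max cones:

  P={1,4}:  v_{1} + v_{4} = 0  →  sig = ⟨2 | 0⟩
  P={2,8}:  v_{2} + v_{8} = 0  →  sig = ⟨2 | 0⟩
  P={5,7}:  v_{5} + v_{7} = 0  →  sig = ⟨2 | 0⟩
  P={3,5}:  v_{3} + v_{5} = v_{6}  →  sig = ⟨2 | 1⟩
  P={6,7}:  v_{6} + v_{7} = v_{3}  →  sig = ⟨2 | 1⟩
  P={9,10}:  v_{9} + v_{10} = v_{5}  →  sig = ⟨2 | 1⟩
  P={1,3}:  v_{1} + v_{3} = v_{5} + v_{8}  →  sig = ⟨2 | 1 1⟩
  P={2,3}:  v_{2} + v_{3} = v_{4} + v_{5}  →  sig = ⟨2 | 1 1⟩
  P={3,7}:  v_{3} + v_{7} = v_{4} + v_{8}  →  sig = ⟨2 | 1 1⟩
  P={1,6}:  v_{1} + v_{6} = 2·v_{5} + v_{8}  →  sig = ⟨2 | 1 2⟩
  P={2,6}:  v_{2} + v_{6} = v_{4} + 2·v_{5}  →  sig = ⟨2 | 1 2⟩
  P={4,5,8}:  v_{4} + v_{5} + v_{8} = v_{3}  →  sig = ⟨3 | 1⟩
  P={4,6,8}:  v_{4} + v_{6} + v_{8} = 2·v_{3}  →  sig = ⟨3 | 2⟩

Hence PRS(X_Σ) =
[⟨2 | 0⟩, ⟨2 | 0⟩, ⟨2 | 0⟩, ⟨2 | 1⟩, ⟨2 | 1⟩, ⟨2 | 1⟩, ⟨2 | 1 1⟩, ⟨2 | 1 1⟩, ⟨2 | 1 1⟩, ⟨2 | 1 2⟩, ⟨2 | 1 2⟩, ⟨3 | 1⟩, ⟨3 | 2⟩]


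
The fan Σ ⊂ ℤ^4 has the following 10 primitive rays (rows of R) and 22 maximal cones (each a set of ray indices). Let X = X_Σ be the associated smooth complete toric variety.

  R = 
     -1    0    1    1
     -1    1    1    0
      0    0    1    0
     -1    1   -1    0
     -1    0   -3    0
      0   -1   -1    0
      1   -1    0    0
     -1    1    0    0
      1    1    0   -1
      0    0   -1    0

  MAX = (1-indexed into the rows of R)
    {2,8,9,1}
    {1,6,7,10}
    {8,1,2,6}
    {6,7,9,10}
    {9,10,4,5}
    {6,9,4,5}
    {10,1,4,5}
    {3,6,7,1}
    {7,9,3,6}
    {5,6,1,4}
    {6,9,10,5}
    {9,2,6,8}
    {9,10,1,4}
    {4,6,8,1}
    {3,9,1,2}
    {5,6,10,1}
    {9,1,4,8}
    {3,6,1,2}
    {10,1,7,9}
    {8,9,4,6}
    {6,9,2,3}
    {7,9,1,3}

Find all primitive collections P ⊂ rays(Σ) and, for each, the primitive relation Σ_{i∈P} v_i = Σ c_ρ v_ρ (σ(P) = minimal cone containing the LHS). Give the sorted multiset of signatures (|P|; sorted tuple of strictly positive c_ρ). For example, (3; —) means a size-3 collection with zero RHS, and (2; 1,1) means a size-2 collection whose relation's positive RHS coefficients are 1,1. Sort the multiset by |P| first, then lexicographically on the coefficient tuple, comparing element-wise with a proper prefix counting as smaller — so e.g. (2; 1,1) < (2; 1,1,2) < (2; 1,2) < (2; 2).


|primitive collections| = 16. Relations:

  • {3,10}:  v_{3} + v_{10} = 0  so sig = (2; —)
  • {7,8}:  v_{7} + v_{8} = 0  so sig = (2; —)
  • {2,7}:  v_{2} + v_{7} = v_{3}  so sig = (2; 1)
  • {2,10}:  v_{2} + v_{10} = v_{8}  so sig = (2; 1)
  • {3,4}:  v_{3} + v_{4} = v_{8}  so sig = (2; 1)
  • {3,8}:  v_{3} + v_{8} = v_{2}  so sig = (2; 1)
  • {4,7}:  v_{4} + v_{7} = v_{10}  so sig = (2; 1)
  • {8,10}:  v_{8} + v_{10} = v_{4}  so sig = (2; 1)
  • {3,5}:  v_{3} + v_{5} = v_{4} + v_{6}  so sig = (2; 1,1)
  • {2,5}:  v_{2} + v_{5} = v_{4} + v_{6} + v_{8}  so sig = (2; 1,1,1)
  • {5,7}:  v_{5} + v_{7} = v_{6} + 2·v_{10}  so sig = (2; 1,2)
  • {5,8}:  v_{5} + v_{8} = 2·v_{4} + v_{6}  so sig = (2; 1,2)
  • {2,4}:  v_{2} + v_{4} = 2·v_{8}  so sig = (2; 2)
  • {1,6,9}:  v_{1} + v_{6} + v_{9} = 0  so sig = (3; —)
  • {4,6,10}:  v_{4} + v_{6} + v_{10} = v_{5}  so sig = (3; 1)
  • {1,5,9}:  v_{1} + v_{5} + v_{9} = v_{4} + v_{10}  so sig = (3; 1,1)

Hence PRS(X_Σ) =
    (2; —)
    (2; —)
    (2; 1)
    (2; 1)
    (2; 1)
    (2; 1)
    (2; 1)
    (2; 1)
    (2; 1,1)
    (2; 1,1,1)
    (2; 1,2)
    (2; 1,2)
    (2; 2)
    (3; —)
    (3; 1)
    (3; 1,1)


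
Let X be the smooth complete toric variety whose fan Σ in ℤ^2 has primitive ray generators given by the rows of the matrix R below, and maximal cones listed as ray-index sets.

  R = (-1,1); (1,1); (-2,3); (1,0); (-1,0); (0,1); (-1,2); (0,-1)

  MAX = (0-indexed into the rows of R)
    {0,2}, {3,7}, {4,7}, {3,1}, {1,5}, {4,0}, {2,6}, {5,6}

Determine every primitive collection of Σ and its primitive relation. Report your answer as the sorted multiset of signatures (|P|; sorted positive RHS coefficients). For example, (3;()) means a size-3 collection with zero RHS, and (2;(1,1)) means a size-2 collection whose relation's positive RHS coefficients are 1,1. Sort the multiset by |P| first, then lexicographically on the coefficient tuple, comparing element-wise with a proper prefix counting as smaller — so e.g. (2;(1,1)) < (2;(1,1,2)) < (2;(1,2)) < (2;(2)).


Σ has 20 primitive collections:

  • {3,4}:  v_{3} + v_{4} = 0 — sig = (2;())
  • {5,7}:  v_{5} + v_{7} = 0 — sig = (2;())
  • {0,3}:  v_{0} + v_{3} = v_{5} — sig = (2;(1))
  • {0,5}:  v_{0} + v_{5} = v_{6} — sig = (2;(1))
  • {0,6}:  v_{0} + v_{6} = v_{2} — sig = (2;(1))
  • {0,7}:  v_{0} + v_{7} = v_{4} — sig = (2;(1))
  • {1,4}:  v_{1} + v_{4} = v_{5} — sig = (2;(1))
  • {1,7}:  v_{1} + v_{7} = v_{3} — sig = (2;(1))
  • {3,5}:  v_{3} + v_{5} = v_{1} — sig = (2;(1))
  • {4,5}:  v_{4} + v_{5} = v_{0} — sig = (2;(1))
  • {6,7}:  v_{6} + v_{7} = v_{0} — sig = (2;(1))
  • {2,3}:  v_{2} + v_{3} = v_{5} + v_{6} — sig = (2;(1,1))
  • {1,2}:  v_{1} + v_{2} = 2·v_{5} + v_{6} — sig = (2;(1,2))
  • {0,1}:  v_{0} + v_{1} = 2·v_{5} — sig = (2;(2))
  • {2,5}:  v_{2} + v_{5} = 2·v_{6} — sig = (2;(2))
  • {2,7}:  v_{2} + v_{7} = 2·v_{0} — sig = (2;(2))
  • {3,6}:  v_{3} + v_{6} = 2·v_{5} — sig = (2;(2))
  • {4,6}:  v_{4} + v_{6} = 2·v_{0} — sig = (2;(2))
  • {1,6}:  v_{1} + v_{6} = 3·v_{5} — sig = (2;(3))
  • {2,4}:  v_{2} + v_{4} = 3·v_{0} — sig = (2;(3))

Signatures (|P|; sorted positive RHS coefficients), sorted:
    (2;())
    (2;())
    (2;(1))
    (2;(1))
    (2;(1))
    (2;(1))
    (2;(1))
    (2;(1))
    (2;(1))
    (2;(1))
    (2;(1))
    (2;(1,1))
    (2;(1,2))
    (2;(2))
    (2;(2))
    (2;(2))
    (2;(2))
    (2;(2))
    (2;(3))
    (2;(3))


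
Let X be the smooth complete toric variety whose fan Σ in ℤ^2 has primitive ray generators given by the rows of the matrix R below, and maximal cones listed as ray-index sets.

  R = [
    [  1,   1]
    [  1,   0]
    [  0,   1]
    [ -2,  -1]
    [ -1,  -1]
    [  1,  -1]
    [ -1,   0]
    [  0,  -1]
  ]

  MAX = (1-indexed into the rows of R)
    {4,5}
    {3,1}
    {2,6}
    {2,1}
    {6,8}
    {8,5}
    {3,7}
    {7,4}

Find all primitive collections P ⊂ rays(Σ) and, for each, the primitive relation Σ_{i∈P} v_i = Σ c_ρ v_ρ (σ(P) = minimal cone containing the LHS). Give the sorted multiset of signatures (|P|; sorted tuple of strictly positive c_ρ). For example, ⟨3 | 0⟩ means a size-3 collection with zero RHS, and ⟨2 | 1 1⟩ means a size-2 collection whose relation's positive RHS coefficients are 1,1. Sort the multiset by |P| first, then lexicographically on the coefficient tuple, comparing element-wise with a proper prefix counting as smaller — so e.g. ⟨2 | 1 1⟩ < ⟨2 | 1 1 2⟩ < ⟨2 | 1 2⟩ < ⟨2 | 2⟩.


The 20 primitive collections of Σ (r=8, n=2):

  • {1,5}:  v_{1} + v_{5} = 0 — sig = ⟨2 | 0⟩
  • {2,7}:  v_{2} + v_{7} = 0 — sig = ⟨2 | 0⟩
  • {3,8}:  v_{3} + v_{8} = 0 — sig = ⟨2 | 0⟩
  • {1,4}:  v_{1} + v_{4} = v_{7} — sig = ⟨2 | 1⟩
  • {1,7}:  v_{1} + v_{7} = v_{3} — sig = ⟨2 | 1⟩
  • {1,8}:  v_{1} + v_{8} = v_{2} — sig = ⟨2 | 1⟩
  • {2,3}:  v_{2} + v_{3} = v_{1} — sig = ⟨2 | 1⟩
  • {2,4}:  v_{2} + v_{4} = v_{5} — sig = ⟨2 | 1⟩
  • {2,5}:  v_{2} + v_{5} = v_{8} — sig = ⟨2 | 1⟩
  • {2,8}:  v_{2} + v_{8} = v_{6} — sig = ⟨2 | 1⟩
  • {3,5}:  v_{3} + v_{5} = v_{7} — sig = ⟨2 | 1⟩
  • {3,6}:  v_{3} + v_{6} = v_{2} — sig = ⟨2 | 1⟩
  • {5,7}:  v_{5} + v_{7} = v_{4} — sig = ⟨2 | 1⟩
  • {6,7}:  v_{6} + v_{7} = v_{8} — sig = ⟨2 | 1⟩
  • {7,8}:  v_{7} + v_{8} = v_{5} — sig = ⟨2 | 1⟩
  • {4,6}:  v_{4} + v_{6} = v_{5} + v_{8} — sig = ⟨2 | 1 1⟩
  • {1,6}:  v_{1} + v_{6} = 2·v_{2} — sig = ⟨2 | 2⟩
  • {3,4}:  v_{3} + v_{4} = 2·v_{7} — sig = ⟨2 | 2⟩
  • {4,8}:  v_{4} + v_{8} = 2·v_{5} — sig = ⟨2 | 2⟩
  • {5,6}:  v_{5} + v_{6} = 2·v_{8} — sig = ⟨2 | 2⟩

Sorted signature multiset PRS(X):
    ⟨2 | 0⟩
    ⟨2 | 0⟩
    ⟨2 | 0⟩
    ⟨2 | 1⟩
    ⟨2 | 1⟩
    ⟨2 | 1⟩
    ⟨2 | 1⟩
    ⟨2 | 1⟩
    ⟨2 | 1⟩
    ⟨2 | 1⟩
    ⟨2 | 1⟩
    ⟨2 | 1⟩
    ⟨2 | 1⟩
    ⟨2 | 1⟩
    ⟨2 | 1⟩
    ⟨2 | 1 1⟩
    ⟨2 | 2⟩
    ⟨2 | 2⟩
    ⟨2 | 2⟩
    ⟨2 | 2⟩


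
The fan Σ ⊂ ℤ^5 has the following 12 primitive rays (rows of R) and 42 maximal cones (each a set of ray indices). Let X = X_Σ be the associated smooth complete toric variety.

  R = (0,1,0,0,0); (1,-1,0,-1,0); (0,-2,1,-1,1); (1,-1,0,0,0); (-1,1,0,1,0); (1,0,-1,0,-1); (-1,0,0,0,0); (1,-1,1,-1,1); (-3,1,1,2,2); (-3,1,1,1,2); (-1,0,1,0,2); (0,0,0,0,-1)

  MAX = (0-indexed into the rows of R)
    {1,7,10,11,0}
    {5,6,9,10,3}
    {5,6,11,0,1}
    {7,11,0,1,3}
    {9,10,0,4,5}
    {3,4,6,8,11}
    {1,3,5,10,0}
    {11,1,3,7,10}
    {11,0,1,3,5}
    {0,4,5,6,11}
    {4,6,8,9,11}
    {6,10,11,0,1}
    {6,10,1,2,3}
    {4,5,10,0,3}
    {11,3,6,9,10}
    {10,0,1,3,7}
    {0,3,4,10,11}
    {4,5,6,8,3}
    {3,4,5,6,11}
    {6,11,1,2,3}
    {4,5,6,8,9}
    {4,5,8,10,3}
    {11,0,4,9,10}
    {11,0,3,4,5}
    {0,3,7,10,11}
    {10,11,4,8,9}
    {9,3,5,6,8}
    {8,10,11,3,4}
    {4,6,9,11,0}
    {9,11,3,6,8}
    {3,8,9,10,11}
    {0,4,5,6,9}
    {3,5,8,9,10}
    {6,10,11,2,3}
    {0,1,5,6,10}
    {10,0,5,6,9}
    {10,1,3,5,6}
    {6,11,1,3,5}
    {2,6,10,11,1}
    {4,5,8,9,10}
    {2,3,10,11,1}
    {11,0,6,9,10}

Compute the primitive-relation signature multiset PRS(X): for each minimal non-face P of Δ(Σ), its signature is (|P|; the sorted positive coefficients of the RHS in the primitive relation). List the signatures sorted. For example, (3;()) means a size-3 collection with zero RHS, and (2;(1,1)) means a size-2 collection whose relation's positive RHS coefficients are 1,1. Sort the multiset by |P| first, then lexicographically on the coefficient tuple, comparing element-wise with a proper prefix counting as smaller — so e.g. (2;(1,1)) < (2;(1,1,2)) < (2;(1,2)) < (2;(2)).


Δ(Σ) — 12 vertices, 25 min non-faces:

  P={1,4}:  v_{1} + v_{4} = 0  →  sig = (2;())
  P={1,8}:  v_{1} + v_{8} = v_{3} + v_{9}  →  sig = (2;(1,1))
  P={1,9}:  v_{1} + v_{9} = v_{6} + v_{10}  →  sig = (2;(1,1))
  P={0,2}:  v_{0} + v_{2} = v_{1} + v_{10} + v_{11}  →  sig = (2;(1,1,1))
  P={2,5}:  v_{2} + v_{5} = v_{1} + v_{3} + v_{6}  →  sig = (2;(1,1,1))
  P={5,7}:  v_{5} + v_{7} = v_{0} + v_{1} + v_{3}  →  sig = (2;(1,1,1))
  P={6,7}:  v_{6} + v_{7} = v_{1} + v_{10} + v_{11}  →  sig = (2;(1,1,1))
  P={2,4}:  v_{2} + v_{4} = v_{3} + v_{6} + v_{10} + v_{11}  →  sig = (2;(1,1,1,1))
  P={4,7}:  v_{4} + v_{7} = v_{0} + v_{3} + v_{10} + v_{11}  →  sig = (2;(1,1,1,1))
  P={2,8}:  v_{2} + v_{8} = 2·v_{3} + v_{6} + v_{9} + v_{10} + v_{11}  →  sig = (2;(1,1,1,1,2))
  P={7,8}:  v_{7} + v_{8} = v_{3} + v_{4} + 2·v_{10} + v_{11}  →  sig = (2;(1,1,1,2))
  P={2,9}:  v_{2} + v_{9} = v_{3} + 2·v_{6} + 2·v_{10} + v_{11}  →  sig = (2;(1,1,2,2))
  P={0,8}:  v_{0} + v_{8} = 2·v_{4} + v_{10}  →  sig = (2;(1,2))
  P={7,9}:  v_{7} + v_{9} = 2·v_{10} + v_{11}  →  sig = (2;(1,2))
  P={2,7}:  v_{2} + v_{7} = 2·v_{1} + v_{3} + 2·v_{10} + 2·v_{11}  →  sig = (2;(1,2,2,2))
  P={0,3,6}:  v_{0} + v_{3} + v_{6} = 0  →  sig = (3;())
  P={5,10,11}:  v_{5} + v_{10} + v_{11} = 0  →  sig = (3;())
  P={3,4,9}:  v_{3} + v_{4} + v_{9} = v_{8}  →  sig = (3;(1))
  P={4,6,10}:  v_{4} + v_{6} + v_{10} = v_{9}  →  sig = (3;(1))
  P={0,3,9}:  v_{0} + v_{3} + v_{9} = v_{4} + v_{10}  →  sig = (3;(1,1))
  P={5,9,11}:  v_{5} + v_{9} + v_{11} = v_{4} + v_{6}  →  sig = (3;(1,1))
  P={5,8,11}:  v_{5} + v_{8} + v_{11} = v_{3} + 2·v_{4} + v_{6}  →  sig = (3;(1,1,2))
  P={6,8,10}:  v_{6} + v_{8} + v_{10} = v_{3} + 2·v_{9}  →  sig = (3;(1,2))
  P={0,1,3,10,11}:  v_{0} + v_{1} + v_{3} + v_{10} + v_{11} = v_{7}  →  sig = (5;(1))
  P={1,3,6,10,11}:  v_{1} + v_{3} + v_{6} + v_{10} + v_{11} = v_{2}  →  sig = (5;(1))

Signatures (|P|; sorted positive RHS coefficients), sorted:
    (2;())
    (2;(1,1))
    (2;(1,1))
    (2;(1,1,1))
    (2;(1,1,1))
    (2;(1,1,1))
    (2;(1,1,1))
    (2;(1,1,1,1))
    (2;(1,1,1,1))
    (2;(1,1,1,1,2))
    (2;(1,1,1,2))
    (2;(1,1,2,2))
    (2;(1,2))
    (2;(1,2))
    (2;(1,2,2,2))
    (3;())
    (3;())
    (3;(1))
    (3;(1))
    (3;(1,1))
    (3;(1,1))
    (3;(1,1,2))
    (3;(1,2))
    (5;(1))
    (5;(1))


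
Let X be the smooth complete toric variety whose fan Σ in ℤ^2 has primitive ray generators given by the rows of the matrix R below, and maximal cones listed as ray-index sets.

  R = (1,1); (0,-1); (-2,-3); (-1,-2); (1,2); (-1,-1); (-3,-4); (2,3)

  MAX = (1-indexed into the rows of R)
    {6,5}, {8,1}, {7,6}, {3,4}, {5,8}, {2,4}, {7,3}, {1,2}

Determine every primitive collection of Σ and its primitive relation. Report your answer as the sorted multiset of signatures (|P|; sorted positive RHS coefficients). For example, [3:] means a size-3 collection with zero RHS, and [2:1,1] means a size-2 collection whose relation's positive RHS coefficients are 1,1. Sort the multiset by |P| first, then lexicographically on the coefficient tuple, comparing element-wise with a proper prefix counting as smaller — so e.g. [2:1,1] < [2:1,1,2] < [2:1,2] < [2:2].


Primitive collections (20):

  {1,6}:  v_{1} + v_{6} = 0 — sig = [2:]
  {3,8}:  v_{3} + v_{8} = 0 — sig = [2:]
  {4,5}:  v_{4} + v_{5} = 0 — sig = [2:]
  {1,3}:  v_{1} + v_{3} = v_{4} — sig = [2:1]
  {1,4}:  v_{1} + v_{4} = v_{2} — sig = [2:1]
  {1,5}:  v_{1} + v_{5} = v_{8} — sig = [2:1]
  {1,7}:  v_{1} + v_{7} = v_{3} — sig = [2:1]
  {2,5}:  v_{2} + v_{5} = v_{1} — sig = [2:1]
  {2,6}:  v_{2} + v_{6} = v_{4} — sig = [2:1]
  {3,5}:  v_{3} + v_{5} = v_{6} — sig = [2:1]
  {3,6}:  v_{3} + v_{6} = v_{7} — sig = [2:1]
  {4,6}:  v_{4} + v_{6} = v_{3} — sig = [2:1]
  {4,8}:  v_{4} + v_{8} = v_{1} — sig = [2:1]
  {6,8}:  v_{6} + v_{8} = v_{5} — sig = [2:1]
  {7,8}:  v_{7} + v_{8} = v_{6} — sig = [2:1]
  {2,7}:  v_{2} + v_{7} = v_{3} + v_{4} — sig = [2:1,1]
  {2,3}:  v_{2} + v_{3} = 2·v_{4} — sig = [2:2]
  {2,8}:  v_{2} + v_{8} = 2·v_{1} — sig = [2:2]
  {4,7}:  v_{4} + v_{7} = 2·v_{3} — sig = [2:2]
  {5,7}:  v_{5} + v_{7} = 2·v_{6} — sig = [2:2]

so the primitive-relation signature multiset is
{ [2:] ×3,  [2:1] ×12,  [2:1,1],  [2:2] ×4 }


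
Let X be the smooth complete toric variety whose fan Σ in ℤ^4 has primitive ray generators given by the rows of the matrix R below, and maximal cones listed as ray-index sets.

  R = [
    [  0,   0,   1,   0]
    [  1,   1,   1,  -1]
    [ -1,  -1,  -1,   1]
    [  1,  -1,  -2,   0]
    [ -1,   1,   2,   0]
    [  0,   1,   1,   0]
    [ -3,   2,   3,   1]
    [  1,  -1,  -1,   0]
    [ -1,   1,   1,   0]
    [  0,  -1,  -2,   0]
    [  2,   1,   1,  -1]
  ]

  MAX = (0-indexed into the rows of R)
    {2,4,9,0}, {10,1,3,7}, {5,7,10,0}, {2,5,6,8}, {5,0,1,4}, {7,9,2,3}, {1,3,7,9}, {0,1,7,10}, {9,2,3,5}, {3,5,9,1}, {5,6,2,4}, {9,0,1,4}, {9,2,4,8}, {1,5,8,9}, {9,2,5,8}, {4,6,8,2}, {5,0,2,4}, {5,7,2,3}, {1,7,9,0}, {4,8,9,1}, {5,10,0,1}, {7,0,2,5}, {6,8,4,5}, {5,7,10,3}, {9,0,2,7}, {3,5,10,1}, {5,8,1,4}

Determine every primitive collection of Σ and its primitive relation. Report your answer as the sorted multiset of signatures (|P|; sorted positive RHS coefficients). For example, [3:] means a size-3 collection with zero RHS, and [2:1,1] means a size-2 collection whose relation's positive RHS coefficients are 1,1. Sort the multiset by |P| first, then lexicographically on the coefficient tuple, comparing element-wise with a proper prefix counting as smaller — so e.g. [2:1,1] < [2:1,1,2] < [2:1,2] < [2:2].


|primitive collections| = 22. Relations:

  {1,2}:  v_{1} + v_{2} = 0 ; sig = [2:]
  {3,4}:  v_{3} + v_{4} = 0 ; sig = [2:]
  {7,8}:  v_{7} + v_{8} = 0 ; sig = [2:]
  {0,3}:  v_{0} + v_{3} = v_{7} ; sig = [2:1]
  {0,8}:  v_{0} + v_{8} = v_{4} ; sig = [2:1]
  {4,7}:  v_{4} + v_{7} = v_{0} ; sig = [2:1]
  {2,10}:  v_{2} + v_{10} = v_{5} + v_{7} ; sig = [2:1,1]
  {3,8}:  v_{3} + v_{8} = v_{5} + v_{9} ; sig = [2:1,1]
  {8,10}:  v_{8} + v_{10} = v_{1} + v_{5} ; sig = [2:1,1]
  {9,10}:  v_{9} + v_{10} = v_{1} + v_{3} ; sig = [2:1,1]
  {1,6}:  v_{1} + v_{6} = v_{4} + v_{5} + v_{8} ; sig = [2:1,1,1]
  {3,6}:  v_{3} + v_{6} = v_{2} + v_{5} + v_{8} ; sig = [2:1,1,1]
  {4,10}:  v_{4} + v_{10} = v_{0} + v_{1} + v_{5} ; sig = [2:1,1,1]
  {6,7}:  v_{6} + v_{7} = v_{2} + v_{4} + v_{5} ; sig = [2:1,1,1]
  {0,6}:  v_{0} + v_{6} = v_{2} + 2·v_{4} + v_{5} ; sig = [2:1,1,2]
  {6,9}:  v_{6} + v_{9} = v_{2} + 2·v_{8} ; sig = [2:1,2]
  {6,10}:  v_{6} + v_{10} = v_{4} + 2·v_{5} ; sig = [2:1,2]
  {0,5,9}:  v_{0} + v_{5} + v_{9} = 0 ; sig = [3:]
  {1,5,7}:  v_{1} + v_{5} + v_{7} = v_{10} ; sig = [3:1]
  {4,5,9}:  v_{4} + v_{5} + v_{9} = v_{8} ; sig = [3:1]
  {5,7,9}:  v_{5} + v_{7} + v_{9} = v_{3} ; sig = [3:1]
  {2,4,5,8}:  v_{2} + v_{4} + v_{5} + v_{8} = v_{6} ; sig = [4:1]

Hence PRS(X_Σ) =
    [2:]
    [2:]
    [2:]
    [2:1]
    [2:1]
    [2:1]
    [2:1,1]
    [2:1,1]
    [2:1,1]
    [2:1,1]
    [2:1,1,1]
    [2:1,1,1]
    [2:1,1,1]
    [2:1,1,1]
    [2:1,1,2]
    [2:1,2]
    [2:1,2]
    [3:]
    [3:1]
    [3:1]
    [3:1]
    [4:1]


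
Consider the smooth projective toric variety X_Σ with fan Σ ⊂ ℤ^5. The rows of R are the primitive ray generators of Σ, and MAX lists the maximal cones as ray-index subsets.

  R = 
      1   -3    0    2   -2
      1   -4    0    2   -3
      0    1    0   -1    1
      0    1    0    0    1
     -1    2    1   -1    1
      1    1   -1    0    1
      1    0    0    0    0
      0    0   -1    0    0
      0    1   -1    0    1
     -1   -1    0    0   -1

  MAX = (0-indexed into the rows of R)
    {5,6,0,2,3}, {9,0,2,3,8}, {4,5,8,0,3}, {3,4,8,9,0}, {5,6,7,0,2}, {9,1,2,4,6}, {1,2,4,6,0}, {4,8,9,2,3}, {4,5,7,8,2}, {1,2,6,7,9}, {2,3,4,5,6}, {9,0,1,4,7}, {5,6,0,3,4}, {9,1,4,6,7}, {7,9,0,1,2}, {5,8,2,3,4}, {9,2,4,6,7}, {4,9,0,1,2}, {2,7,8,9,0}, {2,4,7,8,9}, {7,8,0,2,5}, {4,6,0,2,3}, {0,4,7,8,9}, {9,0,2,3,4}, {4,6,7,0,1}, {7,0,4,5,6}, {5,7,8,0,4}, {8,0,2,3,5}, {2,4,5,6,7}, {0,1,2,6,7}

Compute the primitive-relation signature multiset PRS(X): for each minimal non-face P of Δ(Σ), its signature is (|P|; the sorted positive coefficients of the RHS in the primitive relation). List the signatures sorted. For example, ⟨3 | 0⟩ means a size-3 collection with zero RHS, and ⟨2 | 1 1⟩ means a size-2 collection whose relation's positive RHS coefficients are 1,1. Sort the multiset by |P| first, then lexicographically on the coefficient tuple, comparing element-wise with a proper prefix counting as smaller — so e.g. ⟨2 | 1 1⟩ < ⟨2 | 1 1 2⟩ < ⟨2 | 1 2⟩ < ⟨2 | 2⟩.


Δ(Σ) — 10 vertices, 12 min non-faces:

  P = {1,3}:  v_{1} + v_{3} = v_{0}  ⇒ sig = ⟨2 | 1⟩
  P = {3,7}:  v_{3} + v_{7} = v_{8}  ⇒ sig = ⟨2 | 1⟩
  P = {5,9}:  v_{5} + v_{9} = v_{7}  ⇒ sig = ⟨2 | 1⟩
  P = {6,8}:  v_{6} + v_{8} = v_{5}  ⇒ sig = ⟨2 | 1⟩
  P = {1,8}:  v_{1} + v_{8} = v_{0} + v_{7}  ⇒ sig = ⟨2 | 1 1⟩
  P = {1,5}:  v_{1} + v_{5} = v_{0} + v_{6} + v_{7}  ⇒ sig = ⟨2 | 1 1 1⟩
  P = {3,6,9}:  v_{3} + v_{6} + v_{9} = 0  ⇒ sig = ⟨3 | 0⟩
  P = {0,6,9}:  v_{0} + v_{6} + v_{9} = v_{1}  ⇒ sig = ⟨3 | 1⟩
  P = {0,2,4,7}:  v_{0} + v_{2} + v_{4} + v_{7} = 0  ⇒ sig = ⟨4 | 0⟩
  P = {0,2,4,8}:  v_{0} + v_{2} + v_{4} + v_{8} = v_{3}  ⇒ sig = ⟨4 | 1⟩
  P = {0,2,4,5}:  v_{0} + v_{2} + v_{4} + v_{5} = v_{3} + v_{6}  ⇒ sig = ⟨4 | 1 1⟩
  P = {1,2,4,7}:  v_{1} + v_{2} + v_{4} + v_{7} = v_{6} + v_{9}  ⇒ sig = ⟨4 | 1 1⟩

Sorted signature multiset PRS(X):
    |P|=2: 6 collections, coeffs (1), (1), (1), (1), (1,1), (1,1,1)
    |P|=3: 2 collections, coeffs (), (1)
    |P|=4: 4 collections, coeffs (), (1), (1,1), (1,1)


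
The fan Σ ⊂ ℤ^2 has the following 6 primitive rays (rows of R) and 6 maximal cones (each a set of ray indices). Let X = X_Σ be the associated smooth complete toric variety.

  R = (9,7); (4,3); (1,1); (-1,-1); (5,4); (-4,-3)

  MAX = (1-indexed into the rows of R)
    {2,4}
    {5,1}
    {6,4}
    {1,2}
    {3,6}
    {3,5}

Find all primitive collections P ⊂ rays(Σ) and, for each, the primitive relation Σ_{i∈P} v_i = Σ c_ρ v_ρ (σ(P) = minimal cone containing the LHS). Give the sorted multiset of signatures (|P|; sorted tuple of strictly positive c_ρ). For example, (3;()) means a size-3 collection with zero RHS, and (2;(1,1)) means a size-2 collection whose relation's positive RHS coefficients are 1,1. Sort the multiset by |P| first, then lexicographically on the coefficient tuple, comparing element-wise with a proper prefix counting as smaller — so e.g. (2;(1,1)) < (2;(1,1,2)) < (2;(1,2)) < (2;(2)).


Minimal non-faces — 9 found among 6 rays, 6 max cones:

  P={2,6}:  v_{2} + v_{6} = 0  ⇒ sig = (2;())
  P={3,4}:  v_{3} + v_{4} = 0  ⇒ sig = (2;())
  P={1,6}:  v_{1} + v_{6} = v_{5}  ⇒ sig = (2;(1))
  P={2,3}:  v_{2} + v_{3} = v_{5}  ⇒ sig = (2;(1))
  P={2,5}:  v_{2} + v_{5} = v_{1}  ⇒ sig = (2;(1))
  P={4,5}:  v_{4} + v_{5} = v_{2}  ⇒ sig = (2;(1))
  P={5,6}:  v_{5} + v_{6} = v_{3}  ⇒ sig = (2;(1))
  P={1,3}:  v_{1} + v_{3} = 2·v_{5}  ⇒ sig = (2;(2))
  P={1,4}:  v_{1} + v_{4} = 2·v_{2}  ⇒ sig = (2;(2))

Sorted signature multiset PRS(X):
[(2;()), (2;()), (2;(1)), (2;(1)), (2;(1)), (2;(1)), (2;(1)), (2;(2)), (2;(2))]


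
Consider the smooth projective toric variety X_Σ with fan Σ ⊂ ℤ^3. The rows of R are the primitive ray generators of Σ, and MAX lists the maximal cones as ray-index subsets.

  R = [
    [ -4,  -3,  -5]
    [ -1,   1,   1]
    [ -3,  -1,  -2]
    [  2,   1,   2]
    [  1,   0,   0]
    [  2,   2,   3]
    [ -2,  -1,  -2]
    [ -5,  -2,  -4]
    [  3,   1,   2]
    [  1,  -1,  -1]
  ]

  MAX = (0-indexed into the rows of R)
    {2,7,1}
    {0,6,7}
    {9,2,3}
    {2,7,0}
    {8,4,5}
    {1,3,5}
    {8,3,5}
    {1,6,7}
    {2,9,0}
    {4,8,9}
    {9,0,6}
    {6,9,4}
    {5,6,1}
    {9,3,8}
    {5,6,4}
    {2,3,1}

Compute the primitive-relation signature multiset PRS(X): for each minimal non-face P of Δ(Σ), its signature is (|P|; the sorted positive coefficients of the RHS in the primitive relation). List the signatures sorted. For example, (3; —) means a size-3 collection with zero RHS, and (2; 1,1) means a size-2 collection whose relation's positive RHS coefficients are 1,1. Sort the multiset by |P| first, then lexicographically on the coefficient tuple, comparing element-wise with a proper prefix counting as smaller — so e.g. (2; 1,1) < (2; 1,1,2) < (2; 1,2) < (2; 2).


Primitive collections (21):

  P={1,9}:  v_{1} + v_{9} = 0  so sig = (2; —)
  P={2,8}:  v_{2} + v_{8} = 0  so sig = (2; —)
  P={3,6}:  v_{3} + v_{6} = 0  so sig = (2; —)
  P={0,1}:  v_{0} + v_{1} = v_{7}  so sig = (2; 1)
  P={0,5}:  v_{0} + v_{5} = v_{6}  so sig = (2; 1)
  P={1,8}:  v_{1} + v_{8} = v_{5}  so sig = (2; 1)
  P={2,4}:  v_{2} + v_{4} = v_{6}  so sig = (2; 1)
  P={2,5}:  v_{2} + v_{5} = v_{1}  so sig = (2; 1)
  P={2,6}:  v_{2} + v_{6} = v_{7}  so sig = (2; 1)
  P={3,4}:  v_{3} + v_{4} = v_{8}  so sig = (2; 1)
  P={3,7}:  v_{3} + v_{7} = v_{2}  so sig = (2; 1)
  P={5,9}:  v_{5} + v_{9} = v_{8}  so sig = (2; 1)
  P={6,8}:  v_{6} + v_{8} = v_{4}  so sig = (2; 1)
  P={7,8}:  v_{7} + v_{8} = v_{6}  so sig = (2; 1)
  P={7,9}:  v_{7} + v_{9} = v_{0}  so sig = (2; 1)
  P={0,3}:  v_{0} + v_{3} = v_{2} + v_{9}  so sig = (2; 1,1)
  P={0,8}:  v_{0} + v_{8} = v_{6} + v_{9}  so sig = (2; 1,1)
  P={1,4}:  v_{1} + v_{4} = v_{5} + v_{6}  so sig = (2; 1,1)
  P={5,7}:  v_{5} + v_{7} = v_{1} + v_{6}  so sig = (2; 1,1)
  P={0,4}:  v_{0} + v_{4} = 2·v_{6} + v_{9}  so sig = (2; 1,2)
  P={4,7}:  v_{4} + v_{7} = 2·v_{6}  so sig = (2; 2)

Signatures (|P|; sorted positive RHS coefficients), sorted:
{ (2; —) ×3,  (2; 1) ×12,  (2; 1,1) ×4,  (2; 1,2),  (2; 2) }
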